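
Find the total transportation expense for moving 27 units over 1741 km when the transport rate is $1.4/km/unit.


TC = dist * cost * units = 1741 * 1.4 * 27 = $65809.80

$65809.80


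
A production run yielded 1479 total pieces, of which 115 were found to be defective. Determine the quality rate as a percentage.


Formula: Quality Rate = Good Pieces / Total Pieces * 100
Good pieces = 1479 - 115 = 1364
QR = 1364 / 1479 * 100 = 92.2%

92.2%


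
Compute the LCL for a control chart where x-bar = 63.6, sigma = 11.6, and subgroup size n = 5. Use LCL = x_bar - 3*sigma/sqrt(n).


LCL = 63.6 - 3 * 11.6 / sqrt(5)

48.04


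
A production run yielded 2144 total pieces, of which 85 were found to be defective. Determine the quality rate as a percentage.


Formula: Quality Rate = Good Pieces / Total Pieces * 100
Good pieces = 2144 - 85 = 2059
QR = 2059 / 2144 * 100 = 96.0%

96.0%


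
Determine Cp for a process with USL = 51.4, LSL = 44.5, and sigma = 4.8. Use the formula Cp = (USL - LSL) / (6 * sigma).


Cp = (51.4 - 44.5) / (6 * 4.8)

0.24


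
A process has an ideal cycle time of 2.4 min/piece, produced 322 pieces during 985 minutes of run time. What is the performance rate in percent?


Formula: Performance = (Ideal CT * Total Count) / Run Time * 100
Ideal output time = 2.4 * 322 = 772.8 min
Performance = 772.8 / 985 * 100 = 78.5%

78.5%


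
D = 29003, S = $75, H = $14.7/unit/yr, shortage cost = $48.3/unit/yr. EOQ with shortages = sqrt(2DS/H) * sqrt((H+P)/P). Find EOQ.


Formula: EOQ* = sqrt(2DS/H) * sqrt((H+P)/P)
Base EOQ = sqrt(2*29003*75/14.7) = 544.01 units
Correction = sqrt((14.7+48.3)/48.3) = 1.14208
EOQ* = 544.01 * 1.14208 = 621.3 units

621.3 units


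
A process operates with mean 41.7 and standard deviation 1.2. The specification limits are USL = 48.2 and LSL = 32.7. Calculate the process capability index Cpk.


Cpu = (48.2 - 41.7) / (3 * 1.2) = 1.81
Cpl = (41.7 - 32.7) / (3 * 1.2) = 2.5
Cpk = min(1.81, 2.5) = 1.81

1.81


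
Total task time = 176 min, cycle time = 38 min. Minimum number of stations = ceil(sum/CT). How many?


Formula: N_min = ceil(Sum of Task Times / Cycle Time)
N_min = ceil(176 min / 38 min) = ceil(4.6316)
N_min = 5 stations

5


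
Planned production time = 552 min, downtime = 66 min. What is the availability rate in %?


Formula: Availability = (Planned Time - Downtime) / Planned Time * 100
Uptime = 552 - 66 = 486 min
Availability = 486 / 552 * 100 = 88.0%

88.0%


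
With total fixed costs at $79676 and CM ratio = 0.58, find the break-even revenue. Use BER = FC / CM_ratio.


Formula: BER = Fixed Costs / Contribution Margin Ratio
BER = $79676 / 0.58
BER = $137372.41 (to the nearest cent)

$137372.41


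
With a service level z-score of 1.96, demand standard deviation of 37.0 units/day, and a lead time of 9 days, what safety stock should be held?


Formula: SS = z * sigma_d * sqrt(LT)
sqrt(LT) = sqrt(9) = 3.0
SS = 1.96 * 37.0 * 3.0
SS = 217.6 units

217.6 units


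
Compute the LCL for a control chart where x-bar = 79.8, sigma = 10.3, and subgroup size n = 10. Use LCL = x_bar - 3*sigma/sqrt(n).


LCL = 79.8 - 3 * 10.3 / sqrt(10)

70.03


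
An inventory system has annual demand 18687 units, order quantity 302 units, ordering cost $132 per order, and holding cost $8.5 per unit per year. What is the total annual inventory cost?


TC = 18687/302 * 132 + 302/2 * 8.5

$9451.33


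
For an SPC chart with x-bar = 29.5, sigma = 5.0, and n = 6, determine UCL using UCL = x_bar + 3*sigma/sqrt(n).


UCL = 29.5 + 3 * 5.0 / sqrt(6)

35.62


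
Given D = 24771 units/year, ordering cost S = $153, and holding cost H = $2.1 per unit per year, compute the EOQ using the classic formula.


Formula: EOQ = sqrt(2 * D * S / H)
Numerator: 2 * 24771 * 153 = 7579926
2DS/H = 7579926 / 2.1 = 3609488.6
EOQ = sqrt(3609488.6) = 1899.9 units

1899.9 units


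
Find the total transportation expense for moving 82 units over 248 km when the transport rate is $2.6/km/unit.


TC = dist * cost * units = 248 * 2.6 * 82 = $52873.60

$52873.60


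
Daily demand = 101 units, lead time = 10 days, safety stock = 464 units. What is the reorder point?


Formula: ROP = (Daily Demand * Lead Time) + Safety Stock
Demand during lead time = 101 * 10 = 1010 units
ROP = 1010 + 464 = 1474 units

1474 units


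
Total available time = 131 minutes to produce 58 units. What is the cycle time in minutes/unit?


Formula: CT = Available Time / Number of Units
CT = 131 min / 58 units
CT = 2.26 min/unit

2.26 min/unit


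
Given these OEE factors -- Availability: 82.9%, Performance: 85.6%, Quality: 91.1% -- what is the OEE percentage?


Formula: OEE = Availability * Performance * Quality / 10000
A * P = 82.9% * 85.6% / 100 = 70.96%
OEE = 70.96% * 91.1% / 100 = 64.6%

64.6%


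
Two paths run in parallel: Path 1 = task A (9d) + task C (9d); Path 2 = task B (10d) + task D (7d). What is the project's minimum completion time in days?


Path 1 = 9 + 9 = 18 days
Path 2 = 10 + 7 = 17 days
Duration = max(18, 17) = 18 days

18 days


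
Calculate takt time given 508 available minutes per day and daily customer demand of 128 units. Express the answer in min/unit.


Formula: Takt Time = Available Production Time / Customer Demand
Takt = 508 min/day / 128 units/day
Takt = 3.97 min/unit

3.97 min/unit


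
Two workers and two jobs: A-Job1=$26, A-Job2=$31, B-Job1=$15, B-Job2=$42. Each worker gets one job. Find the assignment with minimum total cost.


Option 1: A->1 + B->2 = $26 + $42 = $68
Option 2: A->2 + B->1 = $31 + $15 = $46
Min cost = min($68, $46) = $46

$46


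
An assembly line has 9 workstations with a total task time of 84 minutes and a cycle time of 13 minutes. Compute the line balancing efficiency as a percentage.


Formula: Efficiency = Sum of Task Times / (N_stations * CT) * 100
Total station capacity = 9 stations * 13 min = 117 min
Efficiency = 84 / 117 * 100 = 71.8%

71.8%


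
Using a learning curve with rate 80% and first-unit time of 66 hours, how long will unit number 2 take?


Formula: T_n = T_1 * (learning_rate)^(log2(n)) where learning_rate = rate/100
Doublings = log2(2) = 1
T_n = 66 * 0.8^1
T_n = 66 * 0.8 = 52.8 hours

52.8 hours


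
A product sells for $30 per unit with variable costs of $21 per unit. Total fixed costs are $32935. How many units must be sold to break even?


Formula: BEQ = Fixed Costs / (Price - Variable Cost)
Contribution margin = $30 - $21 = $9/unit
BEQ = ceil($32935 / $9/unit) = ceil(3659.44) = 3660 units

3660 units


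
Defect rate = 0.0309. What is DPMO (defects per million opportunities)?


DPMO = defect_rate * 1000000 = 0.0309 * 1000000

30900


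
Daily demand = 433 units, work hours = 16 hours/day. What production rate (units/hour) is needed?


Formula: Production Rate = Daily Demand / Available Hours
Rate = 433 units/day / 16 hours/day
Rate = 27.1 units/hour

27.1 units/hour


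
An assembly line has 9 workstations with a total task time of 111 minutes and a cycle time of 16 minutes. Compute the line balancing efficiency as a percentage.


Formula: Efficiency = Sum of Task Times / (N_stations * CT) * 100
Total station capacity = 9 stations * 16 min = 144 min
Efficiency = 111 / 144 * 100 = 77.1%

77.1%


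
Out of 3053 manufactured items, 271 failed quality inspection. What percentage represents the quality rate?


Formula: Quality Rate = Good Pieces / Total Pieces * 100
Good pieces = 3053 - 271 = 2782
QR = 2782 / 3053 * 100 = 91.1%

91.1%


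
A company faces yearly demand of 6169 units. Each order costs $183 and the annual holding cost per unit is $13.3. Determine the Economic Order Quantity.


Formula: EOQ = sqrt(2 * D * S / H)
Numerator: 2 * 6169 * 183 = 2257854
2DS/H = 2257854 / 13.3 = 169763.5
EOQ = sqrt(169763.5) = 412.0 units

412.0 units


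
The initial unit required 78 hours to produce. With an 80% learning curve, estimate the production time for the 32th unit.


Formula: T_n = T_1 * (learning_rate)^(log2(n)) where learning_rate = rate/100
Doublings = log2(32) = 5
T_n = 78 * 0.8^5
T_n = 78 * 0.3277 = 25.6 hours

25.6 hours


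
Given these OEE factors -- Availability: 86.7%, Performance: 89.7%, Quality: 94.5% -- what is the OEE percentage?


Formula: OEE = Availability * Performance * Quality / 10000
A * P = 86.7% * 89.7% / 100 = 77.77%
OEE = 77.77% * 94.5% / 100 = 73.5%

73.5%


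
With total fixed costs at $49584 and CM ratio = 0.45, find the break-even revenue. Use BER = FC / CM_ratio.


Formula: BER = Fixed Costs / Contribution Margin Ratio
BER = $49584 / 0.45
BER = $110186.67 (to the nearest cent)

$110186.67


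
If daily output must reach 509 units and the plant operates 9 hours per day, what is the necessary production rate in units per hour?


Formula: Production Rate = Daily Demand / Available Hours
Rate = 509 units/day / 9 hours/day
Rate = 56.6 units/hour

56.6 units/hour


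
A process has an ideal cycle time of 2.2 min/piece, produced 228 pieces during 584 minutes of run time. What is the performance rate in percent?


Formula: Performance = (Ideal CT * Total Count) / Run Time * 100
Ideal output time = 2.2 * 228 = 501.6 min
Performance = 501.6 / 584 * 100 = 85.9%

85.9%


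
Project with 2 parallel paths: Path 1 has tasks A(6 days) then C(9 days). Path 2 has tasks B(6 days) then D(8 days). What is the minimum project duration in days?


Path 1 = 6 + 9 = 15 days
Path 2 = 6 + 8 = 14 days
Duration = max(15, 14) = 15 days

15 days


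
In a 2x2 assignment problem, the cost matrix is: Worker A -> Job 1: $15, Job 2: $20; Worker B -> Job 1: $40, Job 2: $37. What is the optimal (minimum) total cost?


Option 1: A->1 + B->2 = $15 + $37 = $52
Option 2: A->2 + B->1 = $20 + $40 = $60
Min cost = min($52, $60) = $52

$52


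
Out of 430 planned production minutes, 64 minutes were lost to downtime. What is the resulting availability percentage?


Formula: Availability = (Planned Time - Downtime) / Planned Time * 100
Uptime = 430 - 64 = 366 min
Availability = 366 / 430 * 100 = 85.1%

85.1%


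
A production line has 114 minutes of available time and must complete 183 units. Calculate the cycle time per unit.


Formula: CT = Available Time / Number of Units
CT = 114 min / 183 units
CT = 0.62 min/unit

0.62 min/unit


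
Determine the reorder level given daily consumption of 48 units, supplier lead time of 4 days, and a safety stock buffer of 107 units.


Formula: ROP = (Daily Demand * Lead Time) + Safety Stock
Demand during lead time = 48 * 4 = 192 units
ROP = 192 + 107 = 299 units

299 units


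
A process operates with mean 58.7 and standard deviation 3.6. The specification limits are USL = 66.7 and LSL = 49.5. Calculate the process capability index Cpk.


Cpu = (66.7 - 58.7) / (3 * 3.6) = 0.74
Cpl = (58.7 - 49.5) / (3 * 3.6) = 0.85
Cpk = min(0.74, 0.85) = 0.74

0.74


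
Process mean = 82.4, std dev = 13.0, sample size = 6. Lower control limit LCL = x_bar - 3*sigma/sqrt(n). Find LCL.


LCL = 82.4 - 3 * 13.0 / sqrt(6)

66.48


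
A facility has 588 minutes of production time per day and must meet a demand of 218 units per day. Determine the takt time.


Formula: Takt Time = Available Production Time / Customer Demand
Takt = 588 min/day / 218 units/day
Takt = 2.7 min/unit

2.7 min/unit


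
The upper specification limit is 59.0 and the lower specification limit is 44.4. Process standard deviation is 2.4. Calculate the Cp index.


Cp = (59.0 - 44.4) / (6 * 2.4)

1.01


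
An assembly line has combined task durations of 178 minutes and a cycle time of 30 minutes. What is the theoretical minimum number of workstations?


Formula: N_min = ceil(Sum of Task Times / Cycle Time)
N_min = ceil(178 min / 30 min) = ceil(5.9333)
N_min = 6 stations

6


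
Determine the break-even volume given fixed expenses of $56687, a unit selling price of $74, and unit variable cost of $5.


Formula: BEQ = Fixed Costs / (Price - Variable Cost)
Contribution margin = $74 - $5 = $69/unit
BEQ = ceil($56687 / $69/unit) = ceil(821.55) = 822 units

822 units


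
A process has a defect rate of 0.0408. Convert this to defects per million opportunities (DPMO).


DPMO = defect_rate * 1000000 = 0.0408 * 1000000

40800


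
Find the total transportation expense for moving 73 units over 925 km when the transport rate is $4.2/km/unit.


TC = dist * cost * units = 925 * 4.2 * 73 = $283605.00

$283605.00


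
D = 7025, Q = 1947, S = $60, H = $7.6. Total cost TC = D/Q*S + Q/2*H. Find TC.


TC = 7025/1947 * 60 + 1947/2 * 7.6

$7615.09


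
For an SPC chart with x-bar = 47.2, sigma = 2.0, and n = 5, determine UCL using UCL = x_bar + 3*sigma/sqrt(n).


UCL = 47.2 + 3 * 2.0 / sqrt(5)

49.88


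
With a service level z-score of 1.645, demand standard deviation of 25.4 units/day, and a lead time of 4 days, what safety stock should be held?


Formula: SS = z * sigma_d * sqrt(LT)
sqrt(LT) = sqrt(4) = 2.0
SS = 1.645 * 25.4 * 2.0
SS = 83.6 units

83.6 units


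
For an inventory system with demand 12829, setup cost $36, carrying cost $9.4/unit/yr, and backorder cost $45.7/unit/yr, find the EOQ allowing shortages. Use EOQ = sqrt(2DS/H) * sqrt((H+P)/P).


Formula: EOQ* = sqrt(2DS/H) * sqrt((H+P)/P)
Base EOQ = sqrt(2*12829*36/9.4) = 313.47 units
Correction = sqrt((9.4+45.7)/45.7) = 1.09804
EOQ* = 313.47 * 1.09804 = 344.2 units

344.2 units


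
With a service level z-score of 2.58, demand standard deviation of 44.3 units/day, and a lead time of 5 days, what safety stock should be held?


Formula: SS = z * sigma_d * sqrt(LT)
sqrt(LT) = sqrt(5) = 2.2361
SS = 2.58 * 44.3 * 2.2361
SS = 255.6 units

255.6 units


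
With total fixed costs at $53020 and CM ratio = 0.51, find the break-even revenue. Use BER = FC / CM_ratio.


Formula: BER = Fixed Costs / Contribution Margin Ratio
BER = $53020 / 0.51
BER = $103960.78 (to the nearest cent)

$103960.78


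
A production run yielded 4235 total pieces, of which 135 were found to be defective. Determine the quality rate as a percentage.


Formula: Quality Rate = Good Pieces / Total Pieces * 100
Good pieces = 4235 - 135 = 4100
QR = 4100 / 4235 * 100 = 96.8%

96.8%


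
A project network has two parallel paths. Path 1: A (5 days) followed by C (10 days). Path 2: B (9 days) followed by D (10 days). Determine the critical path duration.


Path 1 = 5 + 10 = 15 days
Path 2 = 9 + 10 = 19 days
Duration = max(15, 19) = 19 days

19 days


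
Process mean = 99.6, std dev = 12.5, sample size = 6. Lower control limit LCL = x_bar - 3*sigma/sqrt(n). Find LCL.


LCL = 99.6 - 3 * 12.5 / sqrt(6)

84.29


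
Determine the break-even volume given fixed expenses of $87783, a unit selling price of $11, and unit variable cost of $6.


Formula: BEQ = Fixed Costs / (Price - Variable Cost)
Contribution margin = $11 - $6 = $5/unit
BEQ = ceil($87783 / $5/unit) = ceil(17556.6) = 17557 units

17557 units


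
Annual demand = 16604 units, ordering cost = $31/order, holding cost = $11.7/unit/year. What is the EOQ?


Formula: EOQ = sqrt(2 * D * S / H)
Numerator: 2 * 16604 * 31 = 1029448
2DS/H = 1029448 / 11.7 = 87987.0
EOQ = sqrt(87987.0) = 296.6 units

296.6 units


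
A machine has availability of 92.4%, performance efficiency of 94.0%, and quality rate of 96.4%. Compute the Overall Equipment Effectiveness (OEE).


Formula: OEE = Availability * Performance * Quality / 10000
A * P = 92.4% * 94.0% / 100 = 86.86%
OEE = 86.86% * 96.4% / 100 = 83.7%

83.7%


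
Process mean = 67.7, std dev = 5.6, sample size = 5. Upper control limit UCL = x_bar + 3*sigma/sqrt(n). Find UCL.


UCL = 67.7 + 3 * 5.6 / sqrt(5)

75.21


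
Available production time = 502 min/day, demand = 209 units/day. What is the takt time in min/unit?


Formula: Takt Time = Available Production Time / Customer Demand
Takt = 502 min/day / 209 units/day
Takt = 2.4 min/unit

2.4 min/unit


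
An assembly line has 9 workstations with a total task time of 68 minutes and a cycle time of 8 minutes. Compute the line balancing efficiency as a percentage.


Formula: Efficiency = Sum of Task Times / (N_stations * CT) * 100
Total station capacity = 9 stations * 8 min = 72 min
Efficiency = 68 / 72 * 100 = 94.4%

94.4%


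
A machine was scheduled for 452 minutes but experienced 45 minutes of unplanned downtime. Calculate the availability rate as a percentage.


Formula: Availability = (Planned Time - Downtime) / Planned Time * 100
Uptime = 452 - 45 = 407 min
Availability = 407 / 452 * 100 = 90.0%

90.0%


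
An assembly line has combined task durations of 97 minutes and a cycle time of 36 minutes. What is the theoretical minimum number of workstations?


Formula: N_min = ceil(Sum of Task Times / Cycle Time)
N_min = ceil(97 min / 36 min) = ceil(2.6944)
N_min = 3 stations

3


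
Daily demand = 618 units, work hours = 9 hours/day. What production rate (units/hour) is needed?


Formula: Production Rate = Daily Demand / Available Hours
Rate = 618 units/day / 9 hours/day
Rate = 68.7 units/hour

68.7 units/hour


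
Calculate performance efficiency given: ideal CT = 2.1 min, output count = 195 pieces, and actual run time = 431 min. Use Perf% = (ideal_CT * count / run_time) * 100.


Formula: Performance = (Ideal CT * Total Count) / Run Time * 100
Ideal output time = 2.1 * 195 = 409.5 min
Performance = 409.5 / 431 * 100 = 95.0%

95.0%


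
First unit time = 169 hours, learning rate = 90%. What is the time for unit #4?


Formula: T_n = T_1 * (learning_rate)^(log2(n)) where learning_rate = rate/100
Doublings = log2(4) = 2
T_n = 169 * 0.9^2
T_n = 169 * 0.81 = 136.9 hours

136.9 hours


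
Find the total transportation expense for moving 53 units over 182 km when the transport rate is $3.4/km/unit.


TC = dist * cost * units = 182 * 3.4 * 53 = $32796.40

$32796.40


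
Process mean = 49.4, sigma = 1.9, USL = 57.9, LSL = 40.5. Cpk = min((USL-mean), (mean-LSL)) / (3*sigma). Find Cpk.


Cpu = (57.9 - 49.4) / (3 * 1.9) = 1.49
Cpl = (49.4 - 40.5) / (3 * 1.9) = 1.56
Cpk = min(1.49, 1.56) = 1.49

1.49


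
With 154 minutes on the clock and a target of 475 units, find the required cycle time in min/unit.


Formula: CT = Available Time / Number of Units
CT = 154 min / 475 units
CT = 0.32 min/unit

0.32 min/unit


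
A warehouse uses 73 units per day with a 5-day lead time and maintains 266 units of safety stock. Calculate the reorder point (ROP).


Formula: ROP = (Daily Demand * Lead Time) + Safety Stock
Demand during lead time = 73 * 5 = 365 units
ROP = 365 + 266 = 631 units

631 units


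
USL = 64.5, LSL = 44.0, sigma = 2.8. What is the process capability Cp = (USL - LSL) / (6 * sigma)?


Cp = (64.5 - 44.0) / (6 * 2.8)

1.22


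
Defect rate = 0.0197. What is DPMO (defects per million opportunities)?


DPMO = defect_rate * 1000000 = 0.0197 * 1000000

19700


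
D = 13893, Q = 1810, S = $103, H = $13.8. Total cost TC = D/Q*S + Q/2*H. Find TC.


TC = 13893/1810 * 103 + 1810/2 * 13.8

$13279.60


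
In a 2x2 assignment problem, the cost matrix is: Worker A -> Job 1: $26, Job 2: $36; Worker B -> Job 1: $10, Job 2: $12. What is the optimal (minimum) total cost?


Option 1: A->1 + B->2 = $26 + $12 = $38
Option 2: A->2 + B->1 = $36 + $10 = $46
Min cost = min($38, $46) = $38

$38


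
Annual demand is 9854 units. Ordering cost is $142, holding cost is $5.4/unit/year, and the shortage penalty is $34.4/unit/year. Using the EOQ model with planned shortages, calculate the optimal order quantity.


Formula: EOQ* = sqrt(2DS/H) * sqrt((H+P)/P)
Base EOQ = sqrt(2*9854*142/5.4) = 719.89 units
Correction = sqrt((5.4+34.4)/34.4) = 1.07563
EOQ* = 719.89 * 1.07563 = 774.3 units

774.3 units


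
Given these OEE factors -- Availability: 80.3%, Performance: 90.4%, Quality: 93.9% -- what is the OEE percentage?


Formula: OEE = Availability * Performance * Quality / 10000
A * P = 80.3% * 90.4% / 100 = 72.59%
OEE = 72.59% * 93.9% / 100 = 68.2%

68.2%


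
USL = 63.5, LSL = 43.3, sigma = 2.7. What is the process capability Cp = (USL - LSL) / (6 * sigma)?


Cp = (63.5 - 43.3) / (6 * 2.7)

1.25


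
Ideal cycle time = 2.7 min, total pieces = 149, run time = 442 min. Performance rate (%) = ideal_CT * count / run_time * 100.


Formula: Performance = (Ideal CT * Total Count) / Run Time * 100
Ideal output time = 2.7 * 149 = 402.3 min
Performance = 402.3 / 442 * 100 = 91.0%

91.0%


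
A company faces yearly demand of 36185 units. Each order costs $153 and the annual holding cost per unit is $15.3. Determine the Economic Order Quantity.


Formula: EOQ = sqrt(2 * D * S / H)
Numerator: 2 * 36185 * 153 = 11072610
2DS/H = 11072610 / 15.3 = 723700.0
EOQ = sqrt(723700.0) = 850.7 units

850.7 units


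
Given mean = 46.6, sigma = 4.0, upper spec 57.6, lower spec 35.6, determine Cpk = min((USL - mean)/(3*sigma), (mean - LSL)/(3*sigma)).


Cpu = (57.6 - 46.6) / (3 * 4.0) = 0.92
Cpl = (46.6 - 35.6) / (3 * 4.0) = 0.92
Cpk = min(0.92, 0.92) = 0.92

0.92


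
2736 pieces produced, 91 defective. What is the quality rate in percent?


Formula: Quality Rate = Good Pieces / Total Pieces * 100
Good pieces = 2736 - 91 = 2645
QR = 2645 / 2736 * 100 = 96.7%

96.7%


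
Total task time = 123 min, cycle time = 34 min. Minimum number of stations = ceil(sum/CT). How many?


Formula: N_min = ceil(Sum of Task Times / Cycle Time)
N_min = ceil(123 min / 34 min) = ceil(3.6176)
N_min = 4 stations

4


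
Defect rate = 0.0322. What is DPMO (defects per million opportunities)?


DPMO = defect_rate * 1000000 = 0.0322 * 1000000

32200


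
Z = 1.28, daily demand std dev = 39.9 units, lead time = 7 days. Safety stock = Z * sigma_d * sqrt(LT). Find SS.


Formula: SS = z * sigma_d * sqrt(LT)
sqrt(LT) = sqrt(7) = 2.6458
SS = 1.28 * 39.9 * 2.6458
SS = 135.1 units

135.1 units


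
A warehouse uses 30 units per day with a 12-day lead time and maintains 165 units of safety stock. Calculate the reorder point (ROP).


Formula: ROP = (Daily Demand * Lead Time) + Safety Stock
Demand during lead time = 30 * 12 = 360 units
ROP = 360 + 165 = 525 units

525 units


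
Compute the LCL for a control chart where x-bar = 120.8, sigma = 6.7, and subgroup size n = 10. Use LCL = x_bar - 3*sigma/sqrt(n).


LCL = 120.8 - 3 * 6.7 / sqrt(10)

114.44


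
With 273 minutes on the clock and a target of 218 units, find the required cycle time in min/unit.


Formula: CT = Available Time / Number of Units
CT = 273 min / 218 units
CT = 1.25 min/unit

1.25 min/unit


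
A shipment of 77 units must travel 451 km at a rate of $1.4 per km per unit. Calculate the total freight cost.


TC = dist * cost * units = 451 * 1.4 * 77 = $48617.80

$48617.80


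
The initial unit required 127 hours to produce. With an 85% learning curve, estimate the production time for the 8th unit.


Formula: T_n = T_1 * (learning_rate)^(log2(n)) where learning_rate = rate/100
Doublings = log2(8) = 3
T_n = 127 * 0.85^3
T_n = 127 * 0.6141 = 78.0 hours

78.0 hours


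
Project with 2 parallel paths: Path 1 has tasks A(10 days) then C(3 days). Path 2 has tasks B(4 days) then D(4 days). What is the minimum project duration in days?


Path 1 = 10 + 3 = 13 days
Path 2 = 4 + 4 = 8 days
Duration = max(13, 8) = 13 days

13 days


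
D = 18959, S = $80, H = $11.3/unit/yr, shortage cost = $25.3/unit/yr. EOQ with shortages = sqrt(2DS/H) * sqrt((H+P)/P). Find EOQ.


Formula: EOQ* = sqrt(2DS/H) * sqrt((H+P)/P)
Base EOQ = sqrt(2*18959*80/11.3) = 518.12 units
Correction = sqrt((11.3+25.3)/25.3) = 1.20276
EOQ* = 518.12 * 1.20276 = 623.2 units

623.2 units


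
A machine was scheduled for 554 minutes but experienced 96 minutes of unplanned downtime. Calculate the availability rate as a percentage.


Formula: Availability = (Planned Time - Downtime) / Planned Time * 100
Uptime = 554 - 96 = 458 min
Availability = 458 / 554 * 100 = 82.7%

82.7%


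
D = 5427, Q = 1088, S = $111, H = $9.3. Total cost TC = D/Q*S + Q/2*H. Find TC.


TC = 5427/1088 * 111 + 1088/2 * 9.3

$5612.87


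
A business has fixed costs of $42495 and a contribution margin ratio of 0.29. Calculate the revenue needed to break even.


Formula: BER = Fixed Costs / Contribution Margin Ratio
BER = $42495 / 0.29
BER = $146534.48 (to the nearest cent)

$146534.48


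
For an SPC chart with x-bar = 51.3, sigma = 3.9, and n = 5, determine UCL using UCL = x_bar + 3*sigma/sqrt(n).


UCL = 51.3 + 3 * 3.9 / sqrt(5)

56.53


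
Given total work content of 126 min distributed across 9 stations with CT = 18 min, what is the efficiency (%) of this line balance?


Formula: Efficiency = Sum of Task Times / (N_stations * CT) * 100
Total station capacity = 9 stations * 18 min = 162 min
Efficiency = 126 / 162 * 100 = 77.8%

77.8%


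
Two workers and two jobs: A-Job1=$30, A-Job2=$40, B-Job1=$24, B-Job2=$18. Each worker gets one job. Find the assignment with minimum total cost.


Option 1: A->1 + B->2 = $30 + $18 = $48
Option 2: A->2 + B->1 = $40 + $24 = $64
Min cost = min($48, $64) = $48

$48


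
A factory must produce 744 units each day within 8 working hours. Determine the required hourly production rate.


Formula: Production Rate = Daily Demand / Available Hours
Rate = 744 units/day / 8 hours/day
Rate = 93.0 units/hour

93.0 units/hour


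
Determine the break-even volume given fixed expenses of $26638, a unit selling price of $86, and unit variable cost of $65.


Formula: BEQ = Fixed Costs / (Price - Variable Cost)
Contribution margin = $86 - $65 = $21/unit
BEQ = ceil($26638 / $21/unit) = ceil(1268.48) = 1269 units

1269 units


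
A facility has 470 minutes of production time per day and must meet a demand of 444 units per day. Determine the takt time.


Formula: Takt Time = Available Production Time / Customer Demand
Takt = 470 min/day / 444 units/day
Takt = 1.06 min/unit

1.06 min/unit


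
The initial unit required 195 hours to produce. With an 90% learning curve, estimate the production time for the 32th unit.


Formula: T_n = T_1 * (learning_rate)^(log2(n)) where learning_rate = rate/100
Doublings = log2(32) = 5
T_n = 195 * 0.9^5
T_n = 195 * 0.5905 = 115.1 hours

115.1 hours


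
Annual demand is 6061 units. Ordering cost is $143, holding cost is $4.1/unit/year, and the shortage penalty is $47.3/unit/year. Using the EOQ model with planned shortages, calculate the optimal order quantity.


Formula: EOQ* = sqrt(2DS/H) * sqrt((H+P)/P)
Base EOQ = sqrt(2*6061*143/4.1) = 650.22 units
Correction = sqrt((4.1+47.3)/47.3) = 1.04244
EOQ* = 650.22 * 1.04244 = 677.8 units

677.8 units


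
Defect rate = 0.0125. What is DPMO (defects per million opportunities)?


DPMO = defect_rate * 1000000 = 0.0125 * 1000000

12500


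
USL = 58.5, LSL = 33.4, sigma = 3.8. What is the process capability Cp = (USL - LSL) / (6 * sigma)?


Cp = (58.5 - 33.4) / (6 * 3.8)

1.1


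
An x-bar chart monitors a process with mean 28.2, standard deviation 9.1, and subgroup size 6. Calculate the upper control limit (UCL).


UCL = 28.2 + 3 * 9.1 / sqrt(6)

39.35


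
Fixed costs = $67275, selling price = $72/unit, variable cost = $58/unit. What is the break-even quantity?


Formula: BEQ = Fixed Costs / (Price - Variable Cost)
Contribution margin = $72 - $58 = $14/unit
BEQ = ceil($67275 / $14/unit) = ceil(4805.36) = 4806 units

4806 units


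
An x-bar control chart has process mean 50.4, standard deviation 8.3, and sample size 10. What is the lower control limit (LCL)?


LCL = 50.4 - 3 * 8.3 / sqrt(10)

42.53


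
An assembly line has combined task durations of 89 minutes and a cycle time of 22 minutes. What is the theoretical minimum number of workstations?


Formula: N_min = ceil(Sum of Task Times / Cycle Time)
N_min = ceil(89 min / 22 min) = ceil(4.0455)
N_min = 5 stations

5


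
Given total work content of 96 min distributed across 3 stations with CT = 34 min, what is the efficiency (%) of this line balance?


Formula: Efficiency = Sum of Task Times / (N_stations * CT) * 100
Total station capacity = 3 stations * 34 min = 102 min
Efficiency = 96 / 102 * 100 = 94.1%

94.1%


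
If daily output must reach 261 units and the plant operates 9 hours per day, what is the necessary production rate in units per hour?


Formula: Production Rate = Daily Demand / Available Hours
Rate = 261 units/day / 9 hours/day
Rate = 29.0 units/hour

29.0 units/hour


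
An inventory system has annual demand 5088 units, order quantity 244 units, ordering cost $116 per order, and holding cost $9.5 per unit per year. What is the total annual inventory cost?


TC = 5088/244 * 116 + 244/2 * 9.5

$3577.89


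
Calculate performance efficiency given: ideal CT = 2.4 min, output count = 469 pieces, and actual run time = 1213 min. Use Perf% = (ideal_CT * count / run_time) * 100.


Formula: Performance = (Ideal CT * Total Count) / Run Time * 100
Ideal output time = 2.4 * 469 = 1125.6 min
Performance = 1125.6 / 1213 * 100 = 92.8%

92.8%


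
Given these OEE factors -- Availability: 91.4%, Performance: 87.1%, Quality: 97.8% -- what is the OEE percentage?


Formula: OEE = Availability * Performance * Quality / 10000
A * P = 91.4% * 87.1% / 100 = 79.61%
OEE = 79.61% * 97.8% / 100 = 77.9%

77.9%


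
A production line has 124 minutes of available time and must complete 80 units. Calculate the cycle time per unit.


Formula: CT = Available Time / Number of Units
CT = 124 min / 80 units
CT = 1.55 min/unit

1.55 min/unit


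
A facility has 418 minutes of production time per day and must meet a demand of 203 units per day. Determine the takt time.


Formula: Takt Time = Available Production Time / Customer Demand
Takt = 418 min/day / 203 units/day
Takt = 2.06 min/unit

2.06 min/unit


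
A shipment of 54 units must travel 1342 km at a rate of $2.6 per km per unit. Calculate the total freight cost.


TC = dist * cost * units = 1342 * 2.6 * 54 = $188416.80

$188416.80


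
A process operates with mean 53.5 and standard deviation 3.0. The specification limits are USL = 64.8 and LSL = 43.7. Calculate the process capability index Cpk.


Cpu = (64.8 - 53.5) / (3 * 3.0) = 1.26
Cpl = (53.5 - 43.7) / (3 * 3.0) = 1.09
Cpk = min(1.26, 1.09) = 1.09

1.09


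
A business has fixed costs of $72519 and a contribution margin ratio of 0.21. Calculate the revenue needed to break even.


Formula: BER = Fixed Costs / Contribution Margin Ratio
BER = $72519 / 0.21
BER = $345328.57 (to the nearest cent)

$345328.57


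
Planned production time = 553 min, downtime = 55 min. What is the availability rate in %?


Formula: Availability = (Planned Time - Downtime) / Planned Time * 100
Uptime = 553 - 55 = 498 min
Availability = 498 / 553 * 100 = 90.1%

90.1%


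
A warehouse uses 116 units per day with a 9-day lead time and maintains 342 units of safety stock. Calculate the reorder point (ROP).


Formula: ROP = (Daily Demand * Lead Time) + Safety Stock
Demand during lead time = 116 * 9 = 1044 units
ROP = 1044 + 342 = 1386 units

1386 units


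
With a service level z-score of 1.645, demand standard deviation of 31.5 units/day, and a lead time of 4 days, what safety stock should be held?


Formula: SS = z * sigma_d * sqrt(LT)
sqrt(LT) = sqrt(4) = 2.0
SS = 1.645 * 31.5 * 2.0
SS = 103.6 units

103.6 units


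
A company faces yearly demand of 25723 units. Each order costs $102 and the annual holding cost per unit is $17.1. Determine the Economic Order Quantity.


Formula: EOQ = sqrt(2 * D * S / H)
Numerator: 2 * 25723 * 102 = 5247492
2DS/H = 5247492 / 17.1 = 306870.9
EOQ = sqrt(306870.9) = 554.0 units

554.0 units


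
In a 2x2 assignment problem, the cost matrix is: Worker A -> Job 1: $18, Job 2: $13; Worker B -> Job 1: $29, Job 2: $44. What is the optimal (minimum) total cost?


Option 1: A->1 + B->2 = $18 + $44 = $62
Option 2: A->2 + B->1 = $13 + $29 = $42
Min cost = min($62, $42) = $42

$42


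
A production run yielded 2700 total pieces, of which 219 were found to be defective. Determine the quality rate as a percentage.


Formula: Quality Rate = Good Pieces / Total Pieces * 100
Good pieces = 2700 - 219 = 2481
QR = 2481 / 2700 * 100 = 91.9%

91.9%


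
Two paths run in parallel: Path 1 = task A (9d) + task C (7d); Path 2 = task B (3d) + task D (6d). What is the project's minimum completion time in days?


Path 1 = 9 + 7 = 16 days
Path 2 = 3 + 6 = 9 days
Duration = max(16, 9) = 16 days

16 days


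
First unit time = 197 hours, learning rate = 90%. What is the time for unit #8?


Formula: T_n = T_1 * (learning_rate)^(log2(n)) where learning_rate = rate/100
Doublings = log2(8) = 3
T_n = 197 * 0.9^3
T_n = 197 * 0.729 = 143.6 hours

143.6 hours


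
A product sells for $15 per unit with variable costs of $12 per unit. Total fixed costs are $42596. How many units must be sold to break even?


Formula: BEQ = Fixed Costs / (Price - Variable Cost)
Contribution margin = $15 - $12 = $3/unit
BEQ = ceil($42596 / $3/unit) = ceil(14198.67) = 14199 units

14199 units


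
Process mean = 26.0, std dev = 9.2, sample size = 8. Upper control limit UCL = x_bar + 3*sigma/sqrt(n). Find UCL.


UCL = 26.0 + 3 * 9.2 / sqrt(8)

35.76


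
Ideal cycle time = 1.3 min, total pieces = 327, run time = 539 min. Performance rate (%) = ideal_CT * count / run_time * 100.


Formula: Performance = (Ideal CT * Total Count) / Run Time * 100
Ideal output time = 1.3 * 327 = 425.1 min
Performance = 425.1 / 539 * 100 = 78.9%

78.9%


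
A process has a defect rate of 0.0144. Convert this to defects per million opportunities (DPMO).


DPMO = defect_rate * 1000000 = 0.0144 * 1000000

14400


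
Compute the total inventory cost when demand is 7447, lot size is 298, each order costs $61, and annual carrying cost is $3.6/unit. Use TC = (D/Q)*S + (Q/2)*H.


TC = 7447/298 * 61 + 298/2 * 3.6

$2060.79


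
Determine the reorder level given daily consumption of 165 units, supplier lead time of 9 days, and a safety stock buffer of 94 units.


Formula: ROP = (Daily Demand * Lead Time) + Safety Stock
Demand during lead time = 165 * 9 = 1485 units
ROP = 1485 + 94 = 1579 units

1579 units


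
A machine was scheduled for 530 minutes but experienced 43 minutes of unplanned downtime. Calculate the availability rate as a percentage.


Formula: Availability = (Planned Time - Downtime) / Planned Time * 100
Uptime = 530 - 43 = 487 min
Availability = 487 / 530 * 100 = 91.9%

91.9%


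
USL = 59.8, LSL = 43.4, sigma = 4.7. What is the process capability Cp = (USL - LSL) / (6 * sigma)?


Cp = (59.8 - 43.4) / (6 * 4.7)

0.58


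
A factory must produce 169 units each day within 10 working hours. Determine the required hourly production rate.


Formula: Production Rate = Daily Demand / Available Hours
Rate = 169 units/day / 10 hours/day
Rate = 16.9 units/hour

16.9 units/hour


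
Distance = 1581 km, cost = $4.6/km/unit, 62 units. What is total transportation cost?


TC = dist * cost * units = 1581 * 4.6 * 62 = $450901.20

$450901.20


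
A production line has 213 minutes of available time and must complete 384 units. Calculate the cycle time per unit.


Formula: CT = Available Time / Number of Units
CT = 213 min / 384 units
CT = 0.55 min/unit

0.55 min/unit


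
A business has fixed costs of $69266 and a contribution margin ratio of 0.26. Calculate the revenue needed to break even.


Formula: BER = Fixed Costs / Contribution Margin Ratio
BER = $69266 / 0.26
BER = $266407.69 (to the nearest cent)

$266407.69


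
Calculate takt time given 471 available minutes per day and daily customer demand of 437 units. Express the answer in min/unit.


Formula: Takt Time = Available Production Time / Customer Demand
Takt = 471 min/day / 437 units/day
Takt = 1.08 min/unit

1.08 min/unit


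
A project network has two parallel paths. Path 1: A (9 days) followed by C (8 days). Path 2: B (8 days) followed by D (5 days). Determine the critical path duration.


Path 1 = 9 + 8 = 17 days
Path 2 = 8 + 5 = 13 days
Duration = max(17, 13) = 17 days

17 days


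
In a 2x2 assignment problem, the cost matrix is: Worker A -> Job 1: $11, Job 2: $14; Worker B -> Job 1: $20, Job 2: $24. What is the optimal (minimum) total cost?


Option 1: A->1 + B->2 = $11 + $24 = $35
Option 2: A->2 + B->1 = $14 + $20 = $34
Min cost = min($35, $34) = $34

$34


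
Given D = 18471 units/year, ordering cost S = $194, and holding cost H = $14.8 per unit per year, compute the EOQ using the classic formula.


Formula: EOQ = sqrt(2 * D * S / H)
Numerator: 2 * 18471 * 194 = 7166748
2DS/H = 7166748 / 14.8 = 484239.7
EOQ = sqrt(484239.7) = 695.9 units

695.9 units


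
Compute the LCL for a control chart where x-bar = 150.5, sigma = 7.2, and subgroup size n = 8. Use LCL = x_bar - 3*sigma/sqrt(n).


LCL = 150.5 - 3 * 7.2 / sqrt(8)

142.86


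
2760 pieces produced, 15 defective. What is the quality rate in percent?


Formula: Quality Rate = Good Pieces / Total Pieces * 100
Good pieces = 2760 - 15 = 2745
QR = 2745 / 2760 * 100 = 99.5%

99.5%


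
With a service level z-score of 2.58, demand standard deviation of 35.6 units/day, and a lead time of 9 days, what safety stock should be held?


Formula: SS = z * sigma_d * sqrt(LT)
sqrt(LT) = sqrt(9) = 3.0
SS = 2.58 * 35.6 * 3.0
SS = 275.5 units

275.5 units


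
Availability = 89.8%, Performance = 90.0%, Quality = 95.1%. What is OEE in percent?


Formula: OEE = Availability * Performance * Quality / 10000
A * P = 89.8% * 90.0% / 100 = 80.82%
OEE = 80.82% * 95.1% / 100 = 76.9%

76.9%


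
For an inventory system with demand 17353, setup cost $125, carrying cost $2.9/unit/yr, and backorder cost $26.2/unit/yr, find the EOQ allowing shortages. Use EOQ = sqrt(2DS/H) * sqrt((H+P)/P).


Formula: EOQ* = sqrt(2DS/H) * sqrt((H+P)/P)
Base EOQ = sqrt(2*17353*125/2.9) = 1223.09 units
Correction = sqrt((2.9+26.2)/26.2) = 1.05389
EOQ* = 1223.09 * 1.05389 = 1289.0 units

1289.0 units


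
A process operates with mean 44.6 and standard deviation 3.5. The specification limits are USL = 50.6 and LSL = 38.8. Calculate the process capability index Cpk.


Cpu = (50.6 - 44.6) / (3 * 3.5) = 0.57
Cpl = (44.6 - 38.8) / (3 * 3.5) = 0.55
Cpk = min(0.57, 0.55) = 0.55

0.55


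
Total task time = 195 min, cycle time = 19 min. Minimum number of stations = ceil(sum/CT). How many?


Formula: N_min = ceil(Sum of Task Times / Cycle Time)
N_min = ceil(195 min / 19 min) = ceil(10.2632)
N_min = 11 stations

11


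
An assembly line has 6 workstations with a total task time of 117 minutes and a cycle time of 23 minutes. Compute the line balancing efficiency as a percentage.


Formula: Efficiency = Sum of Task Times / (N_stations * CT) * 100
Total station capacity = 6 stations * 23 min = 138 min
Efficiency = 117 / 138 * 100 = 84.8%

84.8%


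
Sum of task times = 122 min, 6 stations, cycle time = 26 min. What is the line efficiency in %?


Formula: Efficiency = Sum of Task Times / (N_stations * CT) * 100
Total station capacity = 6 stations * 26 min = 156 min
Efficiency = 122 / 156 * 100 = 78.2%

78.2%


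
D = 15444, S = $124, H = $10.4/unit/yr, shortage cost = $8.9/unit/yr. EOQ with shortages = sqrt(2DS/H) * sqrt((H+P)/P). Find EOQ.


Formula: EOQ* = sqrt(2DS/H) * sqrt((H+P)/P)
Base EOQ = sqrt(2*15444*124/10.4) = 606.86 units
Correction = sqrt((10.4+8.9)/8.9) = 1.4726
EOQ* = 606.86 * 1.4726 = 893.7 units

893.7 units


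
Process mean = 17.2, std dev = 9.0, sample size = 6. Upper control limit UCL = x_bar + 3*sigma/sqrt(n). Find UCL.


UCL = 17.2 + 3 * 9.0 / sqrt(6)

28.22


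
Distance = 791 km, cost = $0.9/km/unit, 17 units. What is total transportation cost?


TC = dist * cost * units = 791 * 0.9 * 17 = $12102.30

$12102.30
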